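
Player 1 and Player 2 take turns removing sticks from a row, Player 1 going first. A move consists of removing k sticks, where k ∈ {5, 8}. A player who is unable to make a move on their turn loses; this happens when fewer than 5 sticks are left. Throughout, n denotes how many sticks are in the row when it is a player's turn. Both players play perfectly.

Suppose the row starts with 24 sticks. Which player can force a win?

Use the standard recursion: the mover loses at a terminal position; elsewhere, the mover wins exactly when some move hands the opponent an L position.
n=0: no move → L
n=1: no move → L
n=2: no move → L
n=3: no move → L
n=4: no move → L
n=5: →0(L), so W
n=6: →1(L), so W
n=7: →2(L), so W
n=8: →3(L), so W
n=9: →4(L), so W
n=10: →2(L), so W
n=11: →3(L), so W
n=12: →4(L), so W
n=13: →8(W), 5(W) — all W, so L
n=14: →9(W), 6(W) — all W, so L
n=15: →10(W), 7(W) — all W, so L
n=16: →11(W), 8(W) — all W, so L
n=17: →12(W), 9(W) — all W, so L
n=18: →13(L), so W
n=19: →14(L), so W
n=20: →15(L), so W
n=21: →16(L), so W
n=22: →17(L), so W
n=23: →15(L), so W
n=24: →16(L), so W
From 24 Player 1 can remove 8, leaving 16, reaching an L position.

Player 1 wins.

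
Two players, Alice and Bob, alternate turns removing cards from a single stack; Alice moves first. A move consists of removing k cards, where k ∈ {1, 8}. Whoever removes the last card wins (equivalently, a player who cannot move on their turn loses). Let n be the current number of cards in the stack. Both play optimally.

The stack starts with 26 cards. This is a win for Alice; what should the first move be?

Use the standard recursion: the mover loses at a terminal position; elsewhere, the mover wins exactly when some move hands the opponent an L position.
n=0: no move → L
n=1: can move to 0, which is L ⇒ W
n=2: the only move is to 1(W), a W ⇒ L
n=3: can move to 2, which is L ⇒ W
n=4: the only move is to 3(W), a W ⇒ L
n=5: can move to 4, which is L ⇒ W
n=6: the only move is to 5(W), a W ⇒ L
n=7: can move to 6, which is L ⇒ W
n=8: can move to 0, which is L ⇒ W
n=9: moves to 8(W), 1(W); every one is W ⇒ L
n=10: can move to 9, which is L ⇒ W
n=11: moves to 10(W), 3(W); every one is W ⇒ L
n=12: can move to 11, which is L ⇒ W
n=13: moves to 12(W), 5(W); every one is W ⇒ L
n=14: can move to 13, which is L ⇒ W
n=15: moves to 14(W), 7(W); every one is W ⇒ L
n=16: can move to 15, which is L ⇒ W
n=17: can move to 9, which is L ⇒ W
n=18: moves to 17(W), 10(W); every one is W ⇒ L
n=19: can move to 18, which is L ⇒ W
n=20: moves to 19(W), 12(W); every one is W ⇒ L
n=21: can move to 20, which is L ⇒ W
n=22: moves to 21(W), 14(W); every one is W ⇒ L
n=23: can move to 22, which is L ⇒ W
n=24: moves to 23(W), 16(W); every one is W ⇒ L
n=25: can move to 24, which is L ⇒ W
n=26: can move to 18, which is L ⇒ W
From 26, the L positions reachable in one move are: 18.

Remove 8, leaving 18.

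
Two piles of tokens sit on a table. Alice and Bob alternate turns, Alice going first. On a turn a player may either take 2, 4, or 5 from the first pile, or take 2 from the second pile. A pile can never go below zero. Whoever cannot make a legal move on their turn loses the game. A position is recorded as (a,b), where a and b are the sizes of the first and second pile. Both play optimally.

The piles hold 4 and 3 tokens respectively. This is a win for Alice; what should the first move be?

Move to (2,3).

Compute win/loss labels from the base case upward. A position with no move is L. Any other position is W if it can reach an L in one move, else L.
No move ever increases a pile, so every position that can arise here has a ≤ 4 and b ≤ 3; it is enough to label the cells with 0 ≤ a ≤ 4 and 0 ≤ b ≤ 3.
Every move lowers a or b (never raises either), so fill the grid row by row in increasing a, and left to right within a row: each cell's successors are then already labelled.
      b=0  b=1  b=2  b=3
a=0:    L    L    W    W
a=1:    L    L    W    W
a=2:    W    W    L    L
a=3:    W    W    L    L
a=4:    W    W    W    W
Cells with no legal move (terminal, hence L): (0,0), (0,1), (1,0), (1,1).
The remaining L cells, each justified by listing all of its moves:
(2,2): moves to (0,2)(W), (2,0)(W); every one is W ⇒ L
(2,3): moves to (0,3)(W), (2,1)(W); every one is W ⇒ L
(3,2): moves to (1,2)(W), (3,0)(W); every one is W ⇒ L
(3,3): moves to (1,3)(W), (3,1)(W); every one is W ⇒ L
Every other cell has at least one move into one of the L cells above, so it is W.
From (4,3), the L positions reachable in one move are: (2,3).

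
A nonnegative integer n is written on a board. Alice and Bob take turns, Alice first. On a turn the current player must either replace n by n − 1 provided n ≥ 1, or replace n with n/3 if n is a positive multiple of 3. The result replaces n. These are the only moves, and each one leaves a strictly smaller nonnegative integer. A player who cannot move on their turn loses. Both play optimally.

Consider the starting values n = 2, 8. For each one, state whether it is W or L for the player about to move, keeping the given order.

2: L, 8: W

Label each position W (a win for the player to move) or L (a loss). A position with no legal move is L; any other position is W exactly when some move reaches an L, and L when every move reaches a W.
n=0: no move → L
n=1: →0(L), so W
n=2: →1(W) only, which is W, so L
n=3: →2(L), so W
n=4: →3(W) only, which is W, so L
n=5: →4(L), so W
n=6: →2(L), so W
n=7: →6(W) only, which is W, so L
n=8: →7(L), so W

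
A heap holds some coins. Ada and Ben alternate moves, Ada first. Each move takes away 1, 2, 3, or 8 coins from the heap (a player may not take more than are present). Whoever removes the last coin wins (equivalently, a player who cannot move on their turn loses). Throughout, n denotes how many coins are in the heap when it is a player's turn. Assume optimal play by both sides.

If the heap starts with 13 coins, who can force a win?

Use the standard recursion: the mover loses at a terminal position; elsewhere, the mover wins exactly when some move hands the opponent an L position.
n=0: no move → L
n=1: reaches L-position 0 → W
n=2: reaches L-position 0 → W
n=3: reaches L-position 0 → W
n=4: only reaches 3(W), 2(W), 1(W), all W → L
n=5: reaches L-position 4 → W
n=6: reaches L-position 4 → W
n=7: reaches L-position 4 → W
n=8: reaches L-position 0 → W
n=9: only reaches 8(W), 7(W), 6(W), 1(W), all W → L
n=10: reaches L-position 9 → W
n=11: reaches L-position 9 → W
n=12: reaches L-position 9 → W
n=13: only reaches 12(W), 11(W), 10(W), 5(W), all W → L
Every move from 13 reaches a W position, so the mover loses.

Ben wins.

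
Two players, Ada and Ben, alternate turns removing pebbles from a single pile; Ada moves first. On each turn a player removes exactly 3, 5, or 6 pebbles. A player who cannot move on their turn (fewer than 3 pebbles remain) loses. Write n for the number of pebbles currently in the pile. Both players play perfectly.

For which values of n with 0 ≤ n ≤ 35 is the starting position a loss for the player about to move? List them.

0, 1, 2, 9, 10, 11, 18, 19, 20, 27, 28, 29

Compute win/loss labels from the base case upward. A position with no move is L. Any other position is W if it can reach an L in one move, else L.
n=0: no move → L
n=1: no move → L
n=2: no move → L
n=3: can move to 0, which is L ⇒ W
n=4: can move to 1, which is L ⇒ W
n=5: can move to 2, which is L ⇒ W
n=6: can move to 1, which is L ⇒ W
n=7: can move to 2, which is L ⇒ W
n=8: can move to 2, which is L ⇒ W
n=9: moves to 6(W), 4(W), 3(W); every one is W ⇒ L
n=10: moves to 7(W), 5(W), 4(W); every one is W ⇒ L
n=11: moves to 8(W), 6(W), 5(W); every one is W ⇒ L
n=12: can move to 9, which is L ⇒ W
n=13: can move to 10, which is L ⇒ W
n=14: can move to 11, which is L ⇒ W
n=15: can move to 10, which is L ⇒ W
n=16: can move to 11, which is L ⇒ W
n=17: can move to 11, which is L ⇒ W
n=18: moves to 15(W), 13(W), 12(W); every one is W ⇒ L
n=19: moves to 16(W), 14(W), 13(W); every one is W ⇒ L
n=20: moves to 17(W), 15(W), 14(W); every one is W ⇒ L
n=21: can move to 18, which is L ⇒ W
n=22: can move to 19, which is L ⇒ W
n=23: can move to 20, which is L ⇒ W
n=24: can move to 19, which is L ⇒ W
n=25: can move to 20, which is L ⇒ W
n=26: can move to 20, which is L ⇒ W
n=27: moves to 24(W), 22(W), 21(W); every one is W ⇒ L
n=28: moves to 25(W), 23(W), 22(W); every one is W ⇒ L
n=29: moves to 26(W), 24(W), 23(W); every one is W ⇒ L
n=30: can move to 27, which is L ⇒ W
n=31: can move to 28, which is L ⇒ W
n=32: can move to 29, which is L ⇒ W
n=33: can move to 28, which is L ⇒ W
n=34: can move to 29, which is L ⇒ W
n=35: can move to 29, which is L ⇒ W
Reading off the rows marked L gives the requested list; there are 12 such values of n.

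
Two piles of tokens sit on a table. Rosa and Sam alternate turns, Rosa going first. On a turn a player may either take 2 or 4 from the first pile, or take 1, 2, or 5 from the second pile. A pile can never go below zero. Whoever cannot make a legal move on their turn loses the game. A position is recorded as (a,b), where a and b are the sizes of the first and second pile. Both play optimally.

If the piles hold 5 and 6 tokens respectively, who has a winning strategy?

Work bottom-up. With no move the player to move loses. Otherwise the position is W if at least one move leads to an L position for the opponent, and L if every move leads to a W.
No move ever increases a pile, so every position that can arise here has a ≤ 5 and b ≤ 6; it is enough to label the cells with 0 ≤ a ≤ 5 and 0 ≤ b ≤ 6.
Every move lowers a or b (never raises either), so fill the grid row by row in increasing a, and left to right within a row: each cell's successors are then already labelled.
      b=0  b=1  b=2  b=3  b=4  b=5  b=6
a=0:    L    W    W    L    W    W    L
a=1:    L    W    W    L    W    W    L
a=2:    W    L    W    W    L    W    W
a=3:    W    L    W    W    L    W    W
a=4:    W    W    L    W    W    L    W
a=5:    W    W    L    W    W    L    W
Cells with no legal move (terminal, hence L): (0,0), (1,0).
The remaining L cells, each justified by listing all of its moves:
(0,3): →(0,2)(W), (0,1)(W) — all W, so L
(0,6): →(0,5)(W), (0,4)(W), (0,1)(W) — all W, so L
(1,3): →(1,2)(W), (1,1)(W) — all W, so L
(1,6): →(1,5)(W), (1,4)(W), (1,1)(W) — all W, so L
(2,1): →(0,1)(W), (2,0)(W) — all W, so L
(2,4): →(0,4)(W), (2,3)(W), (2,2)(W) — all W, so L
(3,1): →(1,1)(W), (3,0)(W) — all W, so L
(3,4): →(1,4)(W), (3,3)(W), (3,2)(W) — all W, so L
(4,2): →(2,2)(W), (0,2)(W), (4,1)(W), (4,0)(W) — all W, so L
(4,5): →(2,5)(W), (0,5)(W), (4,4)(W), (4,3)(W), (4,0)(W) — all W, so L
(5,2): →(3,2)(W), (1,2)(W), (5,1)(W), (5,0)(W) — all W, so L
(5,5): →(3,5)(W), (1,5)(W), (5,4)(W), (5,3)(W), (5,0)(W) — all W, so L
Every other cell has at least one move into one of the L cells above, so it is W.
From (5,6) Rosa can move to (1,6), reaching an L position.

Rosa wins.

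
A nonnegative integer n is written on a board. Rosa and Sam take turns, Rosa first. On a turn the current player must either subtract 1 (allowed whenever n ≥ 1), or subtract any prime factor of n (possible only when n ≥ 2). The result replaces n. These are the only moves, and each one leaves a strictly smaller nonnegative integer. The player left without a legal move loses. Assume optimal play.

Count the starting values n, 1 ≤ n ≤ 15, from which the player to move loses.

3

Build the W/L table. Terminal = L. A non-terminal position is W if it has a move to some L; otherwise it is L.
n=0: no move → L
n=1: can move to 0, which is L ⇒ W
n=2: can move to 0, which is L ⇒ W
n=3: can move to 0, which is L ⇒ W
n=4: moves to 2(W), 3(W); every one is W ⇒ L
n=5: can move to 0, which is L ⇒ W
n=6: can move to 4, which is L ⇒ W
n=7: can move to 0, which is L ⇒ W
n=8: moves to 6(W), 7(W); every one is W ⇒ L
n=9: can move to 8, which is L ⇒ W
n=10: can move to 8, which is L ⇒ W
n=11: can move to 0, which is L ⇒ W
n=12: moves to 9(W), 10(W), 11(W); every one is W ⇒ L
n=13: can move to 0, which is L ⇒ W
n=14: can move to 12, which is L ⇒ W
n=15: can move to 12, which is L ⇒ W
L entries with 1 ≤ n ≤ 15 (n=0 is outside the asked range and is not counted): n = 4, 8, 12; that makes 3.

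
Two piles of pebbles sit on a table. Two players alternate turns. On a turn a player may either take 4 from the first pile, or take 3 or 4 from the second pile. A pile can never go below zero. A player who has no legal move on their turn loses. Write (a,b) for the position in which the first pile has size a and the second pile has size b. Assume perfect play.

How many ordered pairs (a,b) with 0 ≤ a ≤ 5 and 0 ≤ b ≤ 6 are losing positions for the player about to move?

Use the standard recursion: the mover loses at a terminal position; elsewhere, the mover wins exactly when some move hands the opponent an L position.
Every move lowers a or b (never raises either), so fill the grid row by row in increasing a, and left to right within a row: each cell's successors are then already labelled.
      b=0  b=1  b=2  b=3  b=4  b=5  b=6
a=0:    L    L    L    W    W    W    W
a=1:    L    L    L    W    W    W    W
a=2:    L    L    L    W    W    W    W
a=3:    L    L    L    W    W    W    W
a=4:    W    W    W    L    L    L    W
a=5:    W    W    W    L    L    L    W
Cells with no legal move (terminal, hence L): (0,0), (0,1), (0,2), (1,0), (1,1), (1,2), (2,0), (2,1), (2,2), (3,0), (3,1), (3,2).
The remaining L cells, each justified by listing all of its moves:
(4,3): moves to (0,3)(W), (4,0)(W); every one is W ⇒ L
(4,4): moves to (0,4)(W), (4,1)(W), (4,0)(W); every one is W ⇒ L
(4,5): moves to (0,5)(W), (4,2)(W), (4,1)(W); every one is W ⇒ L
(5,3): moves to (1,3)(W), (5,0)(W); every one is W ⇒ L
(5,4): moves to (1,4)(W), (5,1)(W), (5,0)(W); every one is W ⇒ L
(5,5): moves to (1,5)(W), (5,2)(W), (5,1)(W); every one is W ⇒ L
Every other cell has at least one move into one of the L cells above, so it is W.
L cells per row: a=0: 3, a=1: 3, a=2: 3, a=3: 3, a=4: 3, a=5: 3; total 18.

18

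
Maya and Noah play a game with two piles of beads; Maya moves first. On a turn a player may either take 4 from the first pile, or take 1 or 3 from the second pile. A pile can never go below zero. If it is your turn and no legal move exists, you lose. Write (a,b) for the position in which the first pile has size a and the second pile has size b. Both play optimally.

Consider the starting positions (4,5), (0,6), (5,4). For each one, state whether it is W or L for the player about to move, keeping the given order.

Build the W/L table. Terminal = L. A non-terminal position is W if it has a move to some L; otherwise it is L.
No move ever increases a pile, so every position that can arise here has a ≤ 5 and b ≤ 6; it is enough to label the cells with 0 ≤ a ≤ 5 and 0 ≤ b ≤ 6.
Every move lowers a or b (never raises either), so fill the grid row by row in increasing a, and left to right within a row: each cell's successors are then already labelled.
      b=0  b=1  b=2  b=3  b=4  b=5  b=6
a=0:    L    W    L    W    L    W    L
a=1:    L    W    L    W    L    W    L
a=2:    L    W    L    W    L    W    L
a=3:    L    W    L    W    L    W    L
a=4:    W    L    W    L    W    L    W
a=5:    W    L    W    L    W    L    W
Cells with no legal move (terminal, hence L): (0,0), (1,0), (2,0), (3,0).
The remaining L cells, each justified by listing all of its moves:
(0,2): →(0,1)(W) only, which is W, so L
(0,4): →(0,3)(W), (0,1)(W) — all W, so L
(0,6): →(0,5)(W), (0,3)(W) — all W, so L
(1,2): →(1,1)(W) only, which is W, so L
(1,4): →(1,3)(W), (1,1)(W) — all W, so L
(1,6): →(1,5)(W), (1,3)(W) — all W, so L
(2,2): →(2,1)(W) only, which is W, so L
(2,4): →(2,3)(W), (2,1)(W) — all W, so L
(2,6): →(2,5)(W), (2,3)(W) — all W, so L
(3,2): →(3,1)(W) only, which is W, so L
(3,4): →(3,3)(W), (3,1)(W) — all W, so L
(3,6): →(3,5)(W), (3,3)(W) — all W, so L
(4,1): →(0,1)(W), (4,0)(W) — all W, so L
(4,3): →(0,3)(W), (4,2)(W), (4,0)(W) — all W, so L
(4,5): →(0,5)(W), (4,4)(W), (4,2)(W) — all W, so L
(5,1): →(1,1)(W), (5,0)(W) — all W, so L
(5,3): →(1,3)(W), (5,2)(W), (5,0)(W) — all W, so L
(5,5): →(1,5)(W), (5,4)(W), (5,2)(W) — all W, so L
Every other cell has at least one move into one of the L cells above, so it is W.
(4,5): one of the L cells justified above, so L
(0,6): one of the L cells justified above, so L
(5,4): the move to (1,4) reaches an L cell, so W

(4,5): L, (0,6): L, (5,4): W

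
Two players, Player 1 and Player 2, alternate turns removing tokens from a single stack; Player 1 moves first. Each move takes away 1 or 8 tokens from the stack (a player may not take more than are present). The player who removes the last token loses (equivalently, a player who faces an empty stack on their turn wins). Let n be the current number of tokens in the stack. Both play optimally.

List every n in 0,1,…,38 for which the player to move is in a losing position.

Label each position W (a win for the player to move) or L (a loss). A position with no legal move is W; any other position is W exactly when some move reaches an L, and L when every move reaches a W.
n=0: no move; the opponent has just taken the last token and therefore loses → W
n=1: the only move is to 0(W), a W ⇒ L
n=2: can move to 1, which is L ⇒ W
n=3: the only move is to 2(W), a W ⇒ L
n=4: can move to 3, which is L ⇒ W
n=5: the only move is to 4(W), a W ⇒ L
n=6: can move to 5, which is L ⇒ W
n=7: the only move is to 6(W), a W ⇒ L
n=8: can move to 7, which is L ⇒ W
n=9: can move to 1, which is L ⇒ W
n=10: moves to 9(W), 2(W); every one is W ⇒ L
n=11: can move to 10, which is L ⇒ W
n=12: moves to 11(W), 4(W); every one is W ⇒ L
n=13: can move to 12, which is L ⇒ W
n=14: moves to 13(W), 6(W); every one is W ⇒ L
n=15: can move to 14, which is L ⇒ W
n=16: moves to 15(W), 8(W); every one is W ⇒ L
n=17: can move to 16, which is L ⇒ W
n=18: can move to 10, which is L ⇒ W
n=19: moves to 18(W), 11(W); every one is W ⇒ L
n=20: can move to 19, which is L ⇒ W
n=21: moves to 20(W), 13(W); every one is W ⇒ L
n=22: can move to 21, which is L ⇒ W
n=23: moves to 22(W), 15(W); every one is W ⇒ L
n=24: can move to 23, which is L ⇒ W
n=25: moves to 24(W), 17(W); every one is W ⇒ L
n=26: can move to 25, which is L ⇒ W
n=27: can move to 19, which is L ⇒ W
n=28: moves to 27(W), 20(W); every one is W ⇒ L
n=29: can move to 28, which is L ⇒ W
n=30: moves to 29(W), 22(W); every one is W ⇒ L
n=31: can move to 30, which is L ⇒ W
n=32: moves to 31(W), 24(W); every one is W ⇒ L
n=33: can move to 32, which is L ⇒ W
n=34: moves to 33(W), 26(W); every one is W ⇒ L
n=35: can move to 34, which is L ⇒ W
n=36: can move to 28, which is L ⇒ W
n=37: moves to 36(W), 29(W); every one is W ⇒ L
n=38: can move to 37, which is L ⇒ W
Reading off the rows marked L gives the requested list; there are 17 such values of n.

1, 3, 5, 7, 10, 12, 14, 16, 19, 21, 23, 25, 28, 30, 32, 34, 37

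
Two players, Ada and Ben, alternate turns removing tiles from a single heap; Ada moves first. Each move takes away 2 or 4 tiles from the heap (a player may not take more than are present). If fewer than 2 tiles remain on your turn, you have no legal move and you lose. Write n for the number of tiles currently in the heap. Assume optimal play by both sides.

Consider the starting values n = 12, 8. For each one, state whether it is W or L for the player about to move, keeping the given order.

12: L, 8: W

Positions with no move are L. A position that does have a move is losing for the player to move precisely when every available move leads to a winning position for the opponent. Fill in the labels:
n=0: no move → L
n=1: no move → L
n=2: W (go to 0, an L position)
n=3: W (go to 1, an L position)
n=4: W (go to 0, an L position)
n=5: W (go to 1, an L position)
n=6: L (options 4(W), 2(W) are all W)
n=7: L (options 5(W), 3(W) are all W)
n=8: W (go to 6, an L position)
n=9: W (go to 7, an L position)
n=10: W (go to 6, an L position)
n=11: W (go to 7, an L position)
n=12: L (options 10(W), 8(W) are all W)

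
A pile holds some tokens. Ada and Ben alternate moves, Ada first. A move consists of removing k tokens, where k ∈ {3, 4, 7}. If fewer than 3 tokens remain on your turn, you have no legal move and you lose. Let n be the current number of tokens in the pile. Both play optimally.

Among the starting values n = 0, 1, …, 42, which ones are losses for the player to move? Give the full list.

Label each position W (a win for the player to move) or L (a loss). A position with no legal move is L; any other position is W exactly when some move reaches an L, and L when every move reaches a W.
n=0: no move → L
n=1: no move → L
n=2: no move → L
n=3: W (go to 0, an L position)
n=4: W (go to 1, an L position)
n=5: W (go to 2, an L position)
n=6: W (go to 2, an L position)
n=7: W (go to 0, an L position)
n=8: W (go to 1, an L position)
n=9: W (go to 2, an L position)
n=10: L (options 7(W), 6(W), 3(W) are all W)
n=11: L (options 8(W), 7(W), 4(W) are all W)
n=12: L (options 9(W), 8(W), 5(W) are all W)
n=13: W (go to 10, an L position)
n=14: W (go to 11, an L position)
n=15: W (go to 12, an L position)
n=16: W (go to 12, an L position)
n=17: W (go to 10, an L position)
n=18: W (go to 11, an L position)
n=19: W (go to 12, an L position)
n=20: L (options 17(W), 16(W), 13(W) are all W)
n=21: L (options 18(W), 17(W), 14(W) are all W)
n=22: L (options 19(W), 18(W), 15(W) are all W)
n=23: W (go to 20, an L position)
n=24: W (go to 21, an L position)
n=25: W (go to 22, an L position)
n=26: W (go to 22, an L position)
n=27: W (go to 20, an L position)
n=28: W (go to 21, an L position)
n=29: W (go to 22, an L position)
n=30: L (options 27(W), 26(W), 23(W) are all W)
n=31: L (options 28(W), 27(W), 24(W) are all W)
n=32: L (options 29(W), 28(W), 25(W) are all W)
n=33: W (go to 30, an L position)
n=34: W (go to 31, an L position)
n=35: W (go to 32, an L position)
n=36: W (go to 32, an L position)
n=37: W (go to 30, an L position)
n=38: W (go to 31, an L position)
n=39: W (go to 32, an L position)
n=40: L (options 37(W), 36(W), 33(W) are all W)
n=41: L (options 38(W), 37(W), 34(W) are all W)
n=42: L (options 39(W), 38(W), 35(W) are all W)
The losing starting values of n are exactly the entries labelled L in this table (15 of them).

0, 1, 2, 10, 11, 12, 20, 21, 22, 30, 31, 32, 40, 41, 42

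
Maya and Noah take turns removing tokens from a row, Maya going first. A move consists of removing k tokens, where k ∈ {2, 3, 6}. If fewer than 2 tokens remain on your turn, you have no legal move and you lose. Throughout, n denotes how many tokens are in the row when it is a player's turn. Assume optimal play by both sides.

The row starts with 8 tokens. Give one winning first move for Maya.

Remove 3, leaving 5.

Build the W/L table. Terminal = L. A non-terminal position is W if it has a move to some L; otherwise it is L.
n=0: no move → L
n=1: no move → L
n=2: reaches L-position 0 → W
n=3: reaches L-position 1 → W
n=4: reaches L-position 1 → W
n=5: only reaches 3(W), 2(W), all W → L
n=6: reaches L-position 0 → W
n=7: reaches L-position 5 → W
n=8: reaches L-position 5 → W
From 8, the L positions reachable in one move are: 5.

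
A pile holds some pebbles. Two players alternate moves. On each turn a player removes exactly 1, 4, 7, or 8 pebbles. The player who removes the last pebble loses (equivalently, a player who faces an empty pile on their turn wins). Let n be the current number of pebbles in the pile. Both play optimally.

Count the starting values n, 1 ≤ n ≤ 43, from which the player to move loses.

12

Use the standard recursion: the mover wins at a terminal position; elsewhere, the mover wins exactly when some move hands the opponent an L position.
n=0: no move; the opponent has just taken the last pebble and therefore loses → W
n=1: L (sole option 0(W) is W)
n=2: W (go to 1, an L position)
n=3: L (sole option 2(W) is W)
n=4: W (go to 3, an L position)
n=5: W (go to 1, an L position)
n=6: L (options 5(W), 2(W) are all W)
n=7: W (go to 6, an L position)
n=8: W (go to 1, an L position)
n=9: W (go to 1, an L position)
n=10: W (go to 6, an L position)
n=11: W (go to 3, an L position)
n=12: L (options 11(W), 8(W), 5(W), 4(W) are all W)
n=13: W (go to 12, an L position)
n=14: W (go to 6, an L position)
n=15: L (options 14(W), 11(W), 8(W), 7(W) are all W)
n=16: W (go to 15, an L position)
n=17: L (options 16(W), 13(W), 10(W), 9(W) are all W)
n=18: W (go to 17, an L position)
n=19: W (go to 15, an L position)
n=20: W (go to 12, an L position)
n=21: W (go to 17, an L position)
n=22: W (go to 15, an L position)
n=23: W (go to 15, an L position)
n=24: W (go to 17, an L position)
n=25: W (go to 17, an L position)
n=26: L (options 25(W), 22(W), 19(W), 18(W) are all W)
n=27: W (go to 26, an L position)
n=28: L (options 27(W), 24(W), 21(W), 20(W) are all W)
n=29: W (go to 28, an L position)
n=30: W (go to 26, an L position)
n=31: L (options 30(W), 27(W), 24(W), 23(W) are all W)
n=32: W (go to 31, an L position)
n=33: W (go to 26, an L position)
n=34: W (go to 26, an L position)
n=35: W (go to 31, an L position)
n=36: W (go to 28, an L position)
n=37: L (options 36(W), 33(W), 30(W), 29(W) are all W)
n=38: W (go to 37, an L position)
n=39: W (go to 31, an L position)
n=40: L (options 39(W), 36(W), 33(W), 32(W) are all W)
n=41: W (go to 40, an L position)
n=42: L (options 41(W), 38(W), 35(W), 34(W) are all W)
n=43: W (go to 42, an L position)
L entries with 1 ≤ n ≤ 43 (the range starts at n=1): n = 1, 3, 6, 12, 15, 17, 26, 28, 31, 37, 40, 42; that makes 12.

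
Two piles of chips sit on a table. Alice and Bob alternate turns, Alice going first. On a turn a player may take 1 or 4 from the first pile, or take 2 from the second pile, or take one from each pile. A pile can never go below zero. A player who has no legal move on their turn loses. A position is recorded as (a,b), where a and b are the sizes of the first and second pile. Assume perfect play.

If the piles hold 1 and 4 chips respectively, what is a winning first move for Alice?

Label each position W (a win for the player to move) or L (a loss). A position with no legal move is L; any other position is W exactly when some move reaches an L, and L when every move reaches a W.
No move ever increases a pile, so every position that can arise here has a ≤ 1 and b ≤ 4; it is enough to label the cells with 0 ≤ a ≤ 1 and 0 ≤ b ≤ 4.
Every move lowers a or b (never raises either), so fill the grid row by row in increasing a, and left to right within a row: each cell's successors are then already labelled.
      b=0  b=1  b=2  b=3  b=4
a=0:    L    L    W    W    L
a=1:    W    W    W    L    W
Cells with no legal move (terminal, hence L): (0,0), (0,1).
The remaining L cells, each justified by listing all of its moves:
(0,4): L (sole option (0,2)(W) is W)
(1,3): L (options (0,3)(W), (1,1)(W), (0,2)(W) are all W)
Every other cell has at least one move into one of the L cells above, so it is W.
From (1,4), the L positions reachable in one move are: (0,4).

Move to (0,4).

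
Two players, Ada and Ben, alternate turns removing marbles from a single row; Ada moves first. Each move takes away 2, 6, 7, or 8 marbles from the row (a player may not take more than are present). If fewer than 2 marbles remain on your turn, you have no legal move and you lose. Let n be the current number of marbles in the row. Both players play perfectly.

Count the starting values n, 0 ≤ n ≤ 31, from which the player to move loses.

10

Positions with no move are L. A position that does have a move is losing for the player to move precisely when every available move leads to a winning position for the opponent. Fill in the labels:
n=0: no move → L
n=1: no move → L
n=2: reaches L-position 0 → W
n=3: reaches L-position 1 → W
n=4: only reaches 2(W), which is W → L
n=5: only reaches 3(W), which is W → L
n=6: reaches L-position 4 → W
n=7: reaches L-position 5 → W
n=8: reaches L-position 1 → W
n=9: reaches L-position 1 → W
n=10: reaches L-position 4 → W
n=11: reaches L-position 5 → W
n=12: reaches L-position 5 → W
n=13: reaches L-position 5 → W
n=14: only reaches 12(W), 8(W), 7(W), 6(W), all W → L
n=15: only reaches 13(W), 9(W), 8(W), 7(W), all W → L
n=16: reaches L-position 14 → W
n=17: reaches L-position 15 → W
n=18: only reaches 16(W), 12(W), 11(W), 10(W), all W → L
n=19: only reaches 17(W), 13(W), 12(W), 11(W), all W → L
n=20: reaches L-position 18 → W
n=21: reaches L-position 19 → W
n=22: reaches L-position 15 → W
n=23: reaches L-position 15 → W
n=24: reaches L-position 18 → W
n=25: reaches L-position 19 → W
n=26: reaches L-position 19 → W
n=27: reaches L-position 19 → W
n=28: only reaches 26(W), 22(W), 21(W), 20(W), all W → L
n=29: only reaches 27(W), 23(W), 22(W), 21(W), all W → L
n=30: reaches L-position 28 → W
n=31: reaches L-position 29 → W
L entries with 0 ≤ n ≤ 31: n = 0, 1, 4, 5, 14, 15, 18, 19, 28, 29; that makes 10.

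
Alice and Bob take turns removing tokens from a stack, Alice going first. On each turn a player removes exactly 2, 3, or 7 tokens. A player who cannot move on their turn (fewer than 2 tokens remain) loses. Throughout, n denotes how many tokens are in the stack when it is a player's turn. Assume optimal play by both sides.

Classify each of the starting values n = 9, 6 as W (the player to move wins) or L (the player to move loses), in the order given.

Use the standard recursion: the mover loses at a terminal position; elsewhere, the mover wins exactly when some move hands the opponent an L position.
n=0: no move → L
n=1: no move → L
n=2: W (go to 0, an L position)
n=3: W (go to 1, an L position)
n=4: W (go to 1, an L position)
n=5: L (options 3(W), 2(W) are all W)
n=6: L (options 4(W), 3(W) are all W)
n=7: W (go to 5, an L position)
n=8: W (go to 6, an L position)
n=9: W (go to 6, an L position)

9: W, 6: L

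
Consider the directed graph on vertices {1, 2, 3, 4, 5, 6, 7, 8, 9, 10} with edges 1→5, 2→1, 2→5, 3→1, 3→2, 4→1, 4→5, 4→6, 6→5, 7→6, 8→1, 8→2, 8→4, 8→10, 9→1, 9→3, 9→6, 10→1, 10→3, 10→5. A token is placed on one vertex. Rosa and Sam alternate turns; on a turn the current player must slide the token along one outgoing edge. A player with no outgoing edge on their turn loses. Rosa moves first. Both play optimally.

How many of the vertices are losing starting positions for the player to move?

4

Classify positions by backward induction: terminal positions (no move available) are L. From any other position, the mover wins iff some move reaches an L.
Every edge goes from a vertex to one that appears earlier in the order 5, 1, 2, 3, 6, 9, 7, 4, 10, 8, so processing vertices in that order labels each vertex after all of its successors.
5: no outgoing edge → L
1: can move to 5, which is L ⇒ W
2: can move to 5, which is L ⇒ W
3: moves to 2(W), 1(W); every one is W ⇒ L
6: can move to 5, which is L ⇒ W
9: can move to 3, which is L ⇒ W
7: the only move is to 6(W), a W ⇒ L
4: can move to 5, which is L ⇒ W
10: can move to 3, which is L ⇒ W
8: moves to 10(W), 4(W), 2(W), 1(W); every one is W ⇒ L
The L vertices are 3, 5, 7, 8; that is 4 in all.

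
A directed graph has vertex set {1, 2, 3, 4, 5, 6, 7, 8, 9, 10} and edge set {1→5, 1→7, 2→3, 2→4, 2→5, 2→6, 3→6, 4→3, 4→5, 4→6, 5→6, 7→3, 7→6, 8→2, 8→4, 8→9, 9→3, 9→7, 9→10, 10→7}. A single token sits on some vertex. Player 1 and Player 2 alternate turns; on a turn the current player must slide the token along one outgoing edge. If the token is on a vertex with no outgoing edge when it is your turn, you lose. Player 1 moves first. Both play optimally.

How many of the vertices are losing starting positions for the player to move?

Build the W/L table. Terminal = L. A non-terminal position is W if it has a move to some L; otherwise it is L.
Every edge goes from a vertex to one that appears earlier in the order 6, 5, 3, 7, 4, 10, 9, 2, 8, 1, so processing vertices in that order labels each vertex after all of its successors.
6: no outgoing edge → L
5: →6(L), so W
3: →6(L), so W
7: →6(L), so W
4: →6(L), so W
10: →7(W) only, which is W, so L
9: →10(L), so W
2: →6(L), so W
8: →2(W), 9(W), 4(W) — all W, so L
1: →7(W), 5(W) — all W, so L
The L vertices are 1, 6, 8, 10; that is 4 in all.

4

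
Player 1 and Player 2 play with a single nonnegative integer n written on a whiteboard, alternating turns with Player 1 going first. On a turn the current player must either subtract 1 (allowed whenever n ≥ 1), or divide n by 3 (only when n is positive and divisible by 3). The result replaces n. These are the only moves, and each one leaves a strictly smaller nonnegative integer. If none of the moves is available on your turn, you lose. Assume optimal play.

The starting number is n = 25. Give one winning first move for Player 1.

Positions with no move are L. A position that does have a move is losing for the player to move precisely when every available move leads to a winning position for the opponent. Fill in the labels:
n=0: no move → L
n=1: W (go to 0, an L position)
n=2: L (sole option 1(W) is W)
n=3: W (go to 2, an L position)
n=4: L (sole option 3(W) is W)
n=5: W (go to 4, an L position)
n=6: W (go to 2, an L position)
n=7: L (sole option 6(W) is W)
n=8: W (go to 7, an L position)
n=9: L (options 3(W), 8(W) are all W)
n=10: W (go to 9, an L position)
n=11: L (sole option 10(W) is W)
n=12: W (go to 4, an L position)
n=13: L (sole option 12(W) is W)
n=14: W (go to 13, an L position)
n=15: L (options 5(W), 14(W) are all W)
n=16: W (go to 15, an L position)
n=17: L (sole option 16(W) is W)
n=18: W (go to 17, an L position)
n=19: L (sole option 18(W) is W)
n=20: W (go to 19, an L position)
n=21: W (go to 7, an L position)
n=22: L (sole option 21(W) is W)
n=23: W (go to 22, an L position)
n=24: L (options 8(W), 23(W) are all W)
n=25: W (go to 24, an L position)
From 25, the L positions reachable in one move are: 24.

Move to 24.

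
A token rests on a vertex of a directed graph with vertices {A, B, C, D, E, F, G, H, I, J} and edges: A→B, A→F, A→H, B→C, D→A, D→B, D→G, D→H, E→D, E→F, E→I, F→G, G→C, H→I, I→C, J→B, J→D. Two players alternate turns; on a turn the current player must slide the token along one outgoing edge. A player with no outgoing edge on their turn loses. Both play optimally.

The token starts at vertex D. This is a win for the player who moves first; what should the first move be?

Build the W/L table. Terminal = L. A non-terminal position is W if it has a move to some L; otherwise it is L.
Every edge goes from a vertex to one that appears earlier in the order C, G, I, F, H, B, A, D, E, J, so processing vertices in that order labels each vertex after all of its successors.
C: no outgoing edge → L
G: W (go to C, an L position)
I: W (go to C, an L position)
F: L (sole option G(W) is W)
H: L (sole option I(W) is W)
B: W (go to C, an L position)
A: W (go to H, an L position)
D: W (go to H, an L position)
E: W (go to F, an L position)
J: L (options D(W), B(W) are all W)
From D, the L positions reachable in one move are: H.

Move to H.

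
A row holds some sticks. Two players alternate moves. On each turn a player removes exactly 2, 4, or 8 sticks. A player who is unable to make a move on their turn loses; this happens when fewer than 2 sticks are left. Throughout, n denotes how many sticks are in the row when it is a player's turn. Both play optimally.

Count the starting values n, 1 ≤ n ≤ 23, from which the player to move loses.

7

Positions with no move are L. A position that does have a move is losing for the player to move precisely when every available move leads to a winning position for the opponent. Fill in the labels:
n=0: no move → L
n=1: no move → L
n=2: W (go to 0, an L position)
n=3: W (go to 1, an L position)
n=4: W (go to 0, an L position)
n=5: W (go to 1, an L position)
n=6: L (options 4(W), 2(W) are all W)
n=7: L (options 5(W), 3(W) are all W)
n=8: W (go to 6, an L position)
n=9: W (go to 7, an L position)
n=10: W (go to 6, an L position)
n=11: W (go to 7, an L position)
n=12: L (options 10(W), 8(W), 4(W) are all W)
n=13: L (options 11(W), 9(W), 5(W) are all W)
n=14: W (go to 12, an L position)
n=15: W (go to 13, an L position)
n=16: W (go to 12, an L position)
n=17: W (go to 13, an L position)
n=18: L (options 16(W), 14(W), 10(W) are all W)
n=19: L (options 17(W), 15(W), 11(W) are all W)
n=20: W (go to 18, an L position)
n=21: W (go to 19, an L position)
n=22: W (go to 18, an L position)
n=23: W (go to 19, an L position)
L entries with 1 ≤ n ≤ 23 (n=0 is outside the asked range and is not counted): n = 1, 6, 7, 12, 13, 18, 19; that makes 7.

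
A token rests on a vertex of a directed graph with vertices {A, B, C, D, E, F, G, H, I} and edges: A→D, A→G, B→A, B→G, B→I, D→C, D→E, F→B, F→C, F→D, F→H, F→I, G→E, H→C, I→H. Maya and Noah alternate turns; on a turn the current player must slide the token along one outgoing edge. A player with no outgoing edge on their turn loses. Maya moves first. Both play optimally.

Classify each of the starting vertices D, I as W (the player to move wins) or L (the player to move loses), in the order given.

D: W, I: L

Compute win/loss labels from the base case upward. A position with no move is L. Any other position is W if it can reach an L in one move, else L.
Every edge goes from a vertex to one that appears earlier in the order C, E, D, G, H, A, I, B, F, so processing vertices in that order labels each vertex after all of its successors.
C: no outgoing edge → L
E: no outgoing edge → L
D: →E(L), so W
G: →E(L), so W
H: →C(L), so W
A: →G(W), D(W) — all W, so L
I: →H(W) only, which is W, so L
B: →I(L), so W
F: →I(L), so W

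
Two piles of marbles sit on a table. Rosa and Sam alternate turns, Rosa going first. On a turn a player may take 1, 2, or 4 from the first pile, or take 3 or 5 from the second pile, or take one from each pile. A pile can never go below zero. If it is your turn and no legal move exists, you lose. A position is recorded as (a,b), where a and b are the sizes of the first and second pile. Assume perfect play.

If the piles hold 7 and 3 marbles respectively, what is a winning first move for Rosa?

Move to (5,3).

Classify positions by backward induction: terminal positions (no move available) are L. From any other position, the mover wins iff some move reaches an L.
No move ever increases a pile, so every position that can arise here has a ≤ 7 and b ≤ 3; it is enough to label the cells with 0 ≤ a ≤ 7 and 0 ≤ b ≤ 3.
Every move lowers a or b (never raises either), so fill the grid row by row in increasing a, and left to right within a row: each cell's successors are then already labelled.
      b=0  b=1  b=2  b=3
a=0:    L    L    L    W
a=1:    W    W    W    W
a=2:    W    W    W    L
a=3:    L    L    L    W
a=4:    W    W    W    W
a=5:    W    W    W    L
a=6:    L    L    L    W
a=7:    W    W    W    W
Cells with no legal move (terminal, hence L): (0,0), (0,1), (0,2).
The remaining L cells, each justified by listing all of its moves:
(2,3): only reaches (1,3)(W), (0,3)(W), (2,0)(W), (1,2)(W), all W → L
(3,0): only reaches (2,0)(W), (1,0)(W), all W → L
(3,1): only reaches (2,1)(W), (1,1)(W), (2,0)(W), all W → L
(3,2): only reaches (2,2)(W), (1,2)(W), (2,1)(W), all W → L
(5,3): only reaches (4,3)(W), (3,3)(W), (1,3)(W), (5,0)(W), (4,2)(W), all W → L
(6,0): only reaches (5,0)(W), (4,0)(W), (2,0)(W), all W → L
(6,1): only reaches (5,1)(W), (4,1)(W), (2,1)(W), (5,0)(W), all W → L
(6,2): only reaches (5,2)(W), (4,2)(W), (2,2)(W), (5,1)(W), all W → L
Every other cell has at least one move into one of the L cells above, so it is W.
From (7,3), the L positions reachable in one move are: (5,3), (6,2). Any move reaching one of these is winning.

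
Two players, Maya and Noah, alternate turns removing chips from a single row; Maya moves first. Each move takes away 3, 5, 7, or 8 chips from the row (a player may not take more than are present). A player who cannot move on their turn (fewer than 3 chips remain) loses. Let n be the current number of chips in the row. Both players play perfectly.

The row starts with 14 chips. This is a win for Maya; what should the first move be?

Remove 3, leaving 11.

Compute win/loss labels from the base case upward. A position with no move is L. Any other position is W if it can reach an L in one move, else L.
n=0: no move → L
n=1: no move → L
n=2: no move → L
n=3: W (go to 0, an L position)
n=4: W (go to 1, an L position)
n=5: W (go to 2, an L position)
n=6: W (go to 1, an L position)
n=7: W (go to 2, an L position)
n=8: W (go to 1, an L position)
n=9: W (go to 2, an L position)
n=10: W (go to 2, an L position)
n=11: L (options 8(W), 6(W), 4(W), 3(W) are all W)
n=12: L (options 9(W), 7(W), 5(W), 4(W) are all W)
n=13: L (options 10(W), 8(W), 6(W), 5(W) are all W)
n=14: W (go to 11, an L position)
From 14, the L positions reachable in one move are: 11.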